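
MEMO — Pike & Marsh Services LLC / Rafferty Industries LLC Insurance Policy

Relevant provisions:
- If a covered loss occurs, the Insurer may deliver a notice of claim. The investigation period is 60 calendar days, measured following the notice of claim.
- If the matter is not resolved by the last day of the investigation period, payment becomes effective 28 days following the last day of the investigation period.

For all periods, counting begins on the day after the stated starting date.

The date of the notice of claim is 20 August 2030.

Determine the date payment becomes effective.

Adding 60 calendar days to 20 August 2030 gives 19 October 2030, which is the last day of the investigation period.
The date payment becomes effective: 28 calendar days after 19 October 2030 is 16 November 2030.

16 November 2030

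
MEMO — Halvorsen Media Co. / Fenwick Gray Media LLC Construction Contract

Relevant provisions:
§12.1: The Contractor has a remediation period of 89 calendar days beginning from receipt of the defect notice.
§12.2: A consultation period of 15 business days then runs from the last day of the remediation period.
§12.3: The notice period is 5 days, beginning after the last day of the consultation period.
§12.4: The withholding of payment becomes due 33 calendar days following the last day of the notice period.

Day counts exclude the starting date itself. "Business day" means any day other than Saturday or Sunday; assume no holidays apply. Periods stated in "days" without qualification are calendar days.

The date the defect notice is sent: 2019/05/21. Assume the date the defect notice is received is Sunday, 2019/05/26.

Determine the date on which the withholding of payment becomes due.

Adding 89 calendar days to 2019/05/26 gives 2019/08/23, which is the last day of the remediation period.
The last day of the consultation period: 15 business days after Friday, 2019/08/23, skipping weekends — Aug 26, Aug 27, Aug 28, Aug 29, …, Sep 11, Sep 12, Sep 13 — lands on Friday, 2019/09/13.
Adding 5 calendar days to 2019/09/13 gives 2019/09/18, which is the last day of the notice period.
The date on which the withholding of payment becomes due: 2019/09/18 + 33 days = 2019/10/21.

2019/10/21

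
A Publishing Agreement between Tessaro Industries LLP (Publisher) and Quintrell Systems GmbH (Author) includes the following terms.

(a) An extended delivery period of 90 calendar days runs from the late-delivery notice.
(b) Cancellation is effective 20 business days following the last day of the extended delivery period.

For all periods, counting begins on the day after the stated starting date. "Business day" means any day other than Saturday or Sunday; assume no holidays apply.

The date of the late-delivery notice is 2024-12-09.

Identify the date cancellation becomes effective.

2025-04-04

The last day of the extended delivery period: 90 calendar days after 2024-12-09 is 2025-03-09.
From Sunday, 2025-03-09, 20 business days (Mar 10, Mar 11, Mar 12, Mar 13, …, Apr 2, Apr 3, Apr 4, skipping weekends) brings us to Friday, 2025-04-04, which is the date cancellation becomes effective.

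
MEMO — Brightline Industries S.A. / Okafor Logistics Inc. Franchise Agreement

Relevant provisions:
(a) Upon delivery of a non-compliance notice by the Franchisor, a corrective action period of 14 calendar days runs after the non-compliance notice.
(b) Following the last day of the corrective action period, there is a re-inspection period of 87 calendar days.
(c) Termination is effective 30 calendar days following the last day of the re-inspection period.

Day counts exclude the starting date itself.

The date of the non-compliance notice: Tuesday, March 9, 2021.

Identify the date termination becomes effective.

Adding 14 calendar days to March 9, 2021 gives March 23, 2021, which is the last day of the corrective action period.
The last day of the re-inspection period: March 23, 2021 + 87 days = June 18, 2021.
Adding 30 calendar days to June 18, 2021 gives July 18, 2021, which is the date termination becomes effective.

July 18, 2021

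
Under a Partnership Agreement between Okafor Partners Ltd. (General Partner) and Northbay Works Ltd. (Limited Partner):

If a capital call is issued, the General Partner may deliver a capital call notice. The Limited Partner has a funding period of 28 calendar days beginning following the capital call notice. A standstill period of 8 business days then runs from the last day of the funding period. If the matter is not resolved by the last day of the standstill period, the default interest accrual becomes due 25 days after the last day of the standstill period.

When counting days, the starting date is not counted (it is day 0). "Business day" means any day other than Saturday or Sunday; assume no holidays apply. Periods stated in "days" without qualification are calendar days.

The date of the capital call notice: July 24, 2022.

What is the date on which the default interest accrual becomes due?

September 25, 2022

The last day of the funding period: July 24, 2022 + 28 days = August 21, 2022.
The last day of the standstill period: counting 8 business days from Sunday, August 21, 2022 (Aug 22, Aug 23, Aug 24, Aug 25, Aug 26, Aug 29, Aug 30, Aug 31, skipping weekends) reaches Wednesday, August 31, 2022.
The date on which the default interest accrual becomes due: August 31, 2022 + 25 days = September 25, 2022.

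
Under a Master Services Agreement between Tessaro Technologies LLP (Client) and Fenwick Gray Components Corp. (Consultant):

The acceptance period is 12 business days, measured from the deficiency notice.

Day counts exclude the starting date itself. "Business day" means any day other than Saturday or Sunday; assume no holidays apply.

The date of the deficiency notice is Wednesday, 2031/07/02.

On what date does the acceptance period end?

The last day of the acceptance period: 12 business days after Wednesday, 2031/07/02, skipping weekends — Jul 3, Jul 4, Jul 7, Jul 8, …, Jul 16, Jul 17, Jul 18 — lands on Friday, 2031/07/18.

2031/07/18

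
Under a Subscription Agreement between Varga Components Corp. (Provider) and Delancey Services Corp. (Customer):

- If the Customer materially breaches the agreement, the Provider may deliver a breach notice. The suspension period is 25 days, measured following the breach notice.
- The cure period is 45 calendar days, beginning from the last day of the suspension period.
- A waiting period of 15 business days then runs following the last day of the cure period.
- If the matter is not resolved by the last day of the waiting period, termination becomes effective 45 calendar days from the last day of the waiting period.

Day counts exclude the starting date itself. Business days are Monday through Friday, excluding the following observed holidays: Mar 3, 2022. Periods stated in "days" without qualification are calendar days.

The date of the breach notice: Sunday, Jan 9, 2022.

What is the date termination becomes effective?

The last day of the suspension period: Jan 9, 2022 + 25 days = Feb 3, 2022.
The last day of the cure period: 45 calendar days after Feb 3, 2022 is Mar 20, 2022.
The last day of the waiting period: counting 15 business days from Sunday, Mar 20, 2022 (Mar 21, Mar 22, Mar 23, Mar 24, …, Apr 6, Apr 7, Apr 8, skipping weekends) reaches Friday, Apr 8, 2022.
The date termination becomes effective: Apr 8, 2022 + 45 days = May 23, 2022.

May 23, 2022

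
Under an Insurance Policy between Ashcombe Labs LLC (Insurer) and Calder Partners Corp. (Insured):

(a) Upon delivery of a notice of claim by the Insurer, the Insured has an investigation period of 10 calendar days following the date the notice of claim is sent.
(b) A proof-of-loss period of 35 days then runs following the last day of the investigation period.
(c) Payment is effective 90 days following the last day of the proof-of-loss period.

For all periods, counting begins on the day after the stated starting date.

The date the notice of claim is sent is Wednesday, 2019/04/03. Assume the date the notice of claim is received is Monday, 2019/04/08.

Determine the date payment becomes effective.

The last day of the investigation period: 2019/04/03 + 10 days = 2019/04/13.
The last day of the proof-of-loss period: 35 calendar days after 2019/04/13 is 2019/05/18.
Adding 90 calendar days to 2019/05/18 gives 2019/08/16, which is the date payment becomes effective.

2019/08/16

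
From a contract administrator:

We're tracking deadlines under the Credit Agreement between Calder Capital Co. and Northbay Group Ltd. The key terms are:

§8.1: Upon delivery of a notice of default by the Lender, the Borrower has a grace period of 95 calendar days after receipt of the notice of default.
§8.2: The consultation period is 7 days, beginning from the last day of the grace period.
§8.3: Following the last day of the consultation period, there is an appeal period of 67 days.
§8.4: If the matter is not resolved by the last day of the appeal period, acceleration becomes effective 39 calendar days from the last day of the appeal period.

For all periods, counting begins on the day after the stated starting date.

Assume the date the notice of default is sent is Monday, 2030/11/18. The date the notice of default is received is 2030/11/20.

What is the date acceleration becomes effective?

2031/06/16

The last day of the grace period: 95 calendar days after 2030/11/20 is 2031/02/23.
The last day of the consultation period: 2031/02/23 + 7 days = 2031/03/02.
The last day of the appeal period: 67 calendar days after 2031/03/02 is 2031/05/08.
Adding 39 calendar days to 2031/05/08 gives 2031/06/16, which is the date acceleration becomes effective.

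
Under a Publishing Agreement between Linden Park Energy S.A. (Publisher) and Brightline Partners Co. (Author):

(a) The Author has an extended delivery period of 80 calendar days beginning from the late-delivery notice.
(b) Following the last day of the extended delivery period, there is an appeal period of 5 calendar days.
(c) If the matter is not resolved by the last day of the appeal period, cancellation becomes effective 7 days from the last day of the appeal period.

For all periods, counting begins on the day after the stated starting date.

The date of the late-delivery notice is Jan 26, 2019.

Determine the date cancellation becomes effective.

The last day of the extended delivery period: Jan 26, 2019 + 80 days = Apr 16, 2019.
The last day of the appeal period: Apr 16, 2019 + 5 days = Apr 21, 2019.
The date cancellation becomes effective: Apr 21, 2019 + 7 days = Apr 28, 2019.

Apr 28, 2019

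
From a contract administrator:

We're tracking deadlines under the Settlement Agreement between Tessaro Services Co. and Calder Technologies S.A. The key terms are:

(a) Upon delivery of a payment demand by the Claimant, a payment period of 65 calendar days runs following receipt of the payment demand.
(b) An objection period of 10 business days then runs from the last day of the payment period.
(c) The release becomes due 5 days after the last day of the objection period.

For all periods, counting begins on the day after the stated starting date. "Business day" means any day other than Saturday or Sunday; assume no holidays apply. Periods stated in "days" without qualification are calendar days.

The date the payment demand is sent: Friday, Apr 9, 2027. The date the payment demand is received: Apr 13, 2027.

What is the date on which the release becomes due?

Jul 6, 2027

Adding 65 calendar days to Apr 13, 2027 gives Jun 17, 2027, which is the last day of the payment period.
The last day of the objection period: counting 10 business days from Thursday, Jun 17, 2027 (Jun 18, Jun 21, Jun 22, Jun 23, Jun 24, Jun 25, Jun 28, Jun 29, Jun 30, Jul 1, skipping weekends) reaches Thursday, Jul 1, 2027.
The date on which the release becomes due: 5 calendar days after Jul 1, 2027 is Jul 6, 2027.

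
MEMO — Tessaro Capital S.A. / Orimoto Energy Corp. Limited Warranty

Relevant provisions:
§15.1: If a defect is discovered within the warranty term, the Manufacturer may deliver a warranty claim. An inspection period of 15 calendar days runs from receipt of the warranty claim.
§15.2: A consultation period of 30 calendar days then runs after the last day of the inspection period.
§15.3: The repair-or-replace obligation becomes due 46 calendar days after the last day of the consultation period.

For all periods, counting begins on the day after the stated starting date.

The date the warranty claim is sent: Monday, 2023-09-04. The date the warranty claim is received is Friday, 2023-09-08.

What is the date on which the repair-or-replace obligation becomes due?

Adding 15 calendar days to 2023-09-08 gives 2023-09-23, which is the last day of the inspection period.
Adding 30 calendar days to 2023-09-23 gives 2023-10-23, which is the last day of the consultation period.
Adding 46 calendar days to 2023-10-23 gives 2023-12-08, which is the date on which the repair-or-replace obligation becomes due.

2023-12-08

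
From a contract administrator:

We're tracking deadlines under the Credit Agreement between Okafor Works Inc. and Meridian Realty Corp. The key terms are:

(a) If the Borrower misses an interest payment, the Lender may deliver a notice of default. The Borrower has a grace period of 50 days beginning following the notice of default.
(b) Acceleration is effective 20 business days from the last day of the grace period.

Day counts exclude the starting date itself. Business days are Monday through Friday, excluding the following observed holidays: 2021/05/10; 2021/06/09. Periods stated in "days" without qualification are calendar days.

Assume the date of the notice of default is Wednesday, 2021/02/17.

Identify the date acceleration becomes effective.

Adding 50 calendar days to 2021/02/17 gives 2021/04/08, which is the last day of the grace period.
The date acceleration becomes effective: counting 20 business days from Thursday, 2021/04/08 (Apr 9, Apr 12, Apr 13, Apr 14, …, May 4, May 5, May 6, skipping weekends) reaches Thursday, 2021/05/06.

2021/05/06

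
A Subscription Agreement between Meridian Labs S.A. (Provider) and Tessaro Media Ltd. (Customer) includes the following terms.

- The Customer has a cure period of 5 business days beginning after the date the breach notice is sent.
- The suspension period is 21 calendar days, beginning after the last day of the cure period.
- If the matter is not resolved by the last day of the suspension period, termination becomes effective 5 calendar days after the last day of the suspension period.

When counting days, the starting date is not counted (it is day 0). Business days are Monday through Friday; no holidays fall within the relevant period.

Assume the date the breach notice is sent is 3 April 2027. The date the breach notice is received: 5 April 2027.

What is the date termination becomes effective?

5 May 2027

From Saturday, 3 April 2027, 5 business days (Apr 5, Apr 6, Apr 7, Apr 8, Apr 9, skipping weekends) brings us to Friday, 9 April 2027, which is the last day of the cure period.
The last day of the suspension period: 9 April 2027 + 21 days = 30 April 2027.
Adding 5 calendar days to 30 April 2027 gives 5 May 2027, which is the date termination becomes effective.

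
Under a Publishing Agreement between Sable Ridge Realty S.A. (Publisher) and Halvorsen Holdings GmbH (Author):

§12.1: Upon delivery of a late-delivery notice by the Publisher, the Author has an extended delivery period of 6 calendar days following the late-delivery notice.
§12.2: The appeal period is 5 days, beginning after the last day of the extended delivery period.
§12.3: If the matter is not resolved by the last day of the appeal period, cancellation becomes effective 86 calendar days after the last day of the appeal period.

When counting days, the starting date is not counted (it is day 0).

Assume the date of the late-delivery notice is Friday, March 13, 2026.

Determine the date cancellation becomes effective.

The last day of the extended delivery period: 6 calendar days after March 13, 2026 is March 19, 2026.
The last day of the appeal period: March 19, 2026 + 5 days = March 24, 2026.
The date cancellation becomes effective: March 24, 2026 + 86 days = June 18, 2026.

June 18, 2026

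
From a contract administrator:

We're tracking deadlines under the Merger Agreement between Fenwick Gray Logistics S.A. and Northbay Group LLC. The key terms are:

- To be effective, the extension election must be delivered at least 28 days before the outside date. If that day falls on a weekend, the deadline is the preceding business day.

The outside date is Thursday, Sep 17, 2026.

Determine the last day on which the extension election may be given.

Aug 20, 2026

Counting back 28 calendar days from Sep 17, 2026 gives Aug 20, 2026. That is a Thursday, so no adjustment is needed.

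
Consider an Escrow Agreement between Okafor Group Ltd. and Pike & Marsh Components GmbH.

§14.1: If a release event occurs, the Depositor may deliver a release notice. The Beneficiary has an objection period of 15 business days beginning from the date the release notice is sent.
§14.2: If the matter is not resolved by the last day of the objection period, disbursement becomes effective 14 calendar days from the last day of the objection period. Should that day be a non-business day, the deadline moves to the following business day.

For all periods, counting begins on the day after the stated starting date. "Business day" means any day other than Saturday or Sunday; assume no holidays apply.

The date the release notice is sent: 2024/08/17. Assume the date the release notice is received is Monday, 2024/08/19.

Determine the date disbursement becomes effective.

The last day of the objection period: counting 15 business days from Saturday, 2024/08/17 (Aug 19, Aug 20, Aug 21, Aug 22, …, Sep 4, Sep 5, Sep 6, skipping weekends) reaches Friday, 2024/09/06.
The date disbursement becomes effective: 14 calendar days after 2024/09/06 is 2024/09/20. 2024/09/20 is a Friday, so no roll-forward applies.

2024/09/20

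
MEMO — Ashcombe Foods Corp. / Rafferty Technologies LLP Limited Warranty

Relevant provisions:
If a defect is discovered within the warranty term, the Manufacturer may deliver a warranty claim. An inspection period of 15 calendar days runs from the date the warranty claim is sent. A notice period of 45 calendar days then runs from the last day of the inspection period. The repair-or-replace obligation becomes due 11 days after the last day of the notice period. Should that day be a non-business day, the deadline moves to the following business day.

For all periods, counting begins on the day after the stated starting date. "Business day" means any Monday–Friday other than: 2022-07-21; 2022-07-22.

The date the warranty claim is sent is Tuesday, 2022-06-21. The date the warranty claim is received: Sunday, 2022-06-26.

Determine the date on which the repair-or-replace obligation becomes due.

Adding 15 calendar days to 2022-06-21 gives 2022-07-06, which is the last day of the inspection period.
The last day of the notice period: 2022-07-06 + 45 days = 2022-08-20.
Adding 11 calendar days to 2022-08-20 gives 2022-08-31, which is the date on which the repair-or-replace obligation becomes due. 2022-08-31 is a Wednesday and is not a listed holiday, so no roll-forward applies.

2022-08-31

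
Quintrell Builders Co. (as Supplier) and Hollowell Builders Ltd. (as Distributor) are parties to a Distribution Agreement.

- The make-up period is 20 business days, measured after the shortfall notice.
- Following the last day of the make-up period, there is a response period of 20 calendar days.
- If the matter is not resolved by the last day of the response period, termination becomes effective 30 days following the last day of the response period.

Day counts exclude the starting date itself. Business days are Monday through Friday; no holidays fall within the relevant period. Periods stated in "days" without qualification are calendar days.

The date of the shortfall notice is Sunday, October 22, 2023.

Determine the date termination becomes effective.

January 6, 2024

The last day of the make-up period: 20 business days after Sunday, October 22, 2023, skipping weekends — Oct 23, Oct 24, Oct 25, Oct 26, …, Nov 15, Nov 16, Nov 17 — lands on Friday, November 17, 2023.
The last day of the response period: November 17, 2023 + 20 days = December 7, 2023.
The date termination becomes effective: 30 calendar days after December 7, 2023 is January 6, 2024.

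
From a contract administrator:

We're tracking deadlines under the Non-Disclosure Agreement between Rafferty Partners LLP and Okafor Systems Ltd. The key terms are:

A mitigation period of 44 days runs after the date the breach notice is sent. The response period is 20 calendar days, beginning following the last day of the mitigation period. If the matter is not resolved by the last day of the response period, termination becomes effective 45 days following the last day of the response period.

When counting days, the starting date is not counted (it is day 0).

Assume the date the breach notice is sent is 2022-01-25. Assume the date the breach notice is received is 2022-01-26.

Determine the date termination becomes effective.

Adding 44 calendar days to 2022-01-25 gives 2022-03-10, which is the last day of the mitigation period.
The last day of the response period: 2022-03-10 + 20 days = 2022-03-30.
The date termination becomes effective: 2022-03-30 + 45 days = 2022-05-14.

2022-05-14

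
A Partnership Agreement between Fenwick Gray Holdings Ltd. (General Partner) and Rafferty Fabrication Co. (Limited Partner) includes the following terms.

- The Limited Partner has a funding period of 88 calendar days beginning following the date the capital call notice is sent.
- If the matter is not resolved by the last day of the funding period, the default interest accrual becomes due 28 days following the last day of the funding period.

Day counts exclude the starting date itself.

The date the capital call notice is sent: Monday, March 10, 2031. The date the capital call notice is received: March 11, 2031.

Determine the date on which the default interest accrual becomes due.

Adding 88 calendar days to March 10, 2031 gives June 6, 2031, which is the last day of the funding period.
Adding 28 calendar days to June 6, 2031 gives July 4, 2031, which is the date on which the default interest accrual becomes due.

July 4, 2031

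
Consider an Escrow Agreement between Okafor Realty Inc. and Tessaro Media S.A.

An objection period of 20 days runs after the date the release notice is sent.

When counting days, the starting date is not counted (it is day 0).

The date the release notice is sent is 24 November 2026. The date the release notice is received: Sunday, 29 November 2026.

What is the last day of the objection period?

Adding 20 calendar days to 24 November 2026 gives 14 December 2026, which is the last day of the objection period.

14 December 2026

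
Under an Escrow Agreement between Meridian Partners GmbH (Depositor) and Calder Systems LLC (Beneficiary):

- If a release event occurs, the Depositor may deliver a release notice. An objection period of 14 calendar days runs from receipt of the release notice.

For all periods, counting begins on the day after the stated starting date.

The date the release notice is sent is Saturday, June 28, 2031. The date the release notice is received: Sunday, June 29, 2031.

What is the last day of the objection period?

July 13, 2031

Adding 14 calendar days to June 29, 2031 gives July 13, 2031, which is the last day of the objection period.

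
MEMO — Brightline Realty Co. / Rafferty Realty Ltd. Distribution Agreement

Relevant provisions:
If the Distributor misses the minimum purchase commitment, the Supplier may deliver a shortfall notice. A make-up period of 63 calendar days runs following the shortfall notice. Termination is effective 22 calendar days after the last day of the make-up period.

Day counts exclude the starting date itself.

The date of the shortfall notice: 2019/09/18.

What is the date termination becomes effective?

2019/12/12

Adding 63 calendar days to 2019/09/18 gives 2019/11/20, which is the last day of the make-up period.
The date termination becomes effective: 2019/11/20 + 22 days = 2019/12/12.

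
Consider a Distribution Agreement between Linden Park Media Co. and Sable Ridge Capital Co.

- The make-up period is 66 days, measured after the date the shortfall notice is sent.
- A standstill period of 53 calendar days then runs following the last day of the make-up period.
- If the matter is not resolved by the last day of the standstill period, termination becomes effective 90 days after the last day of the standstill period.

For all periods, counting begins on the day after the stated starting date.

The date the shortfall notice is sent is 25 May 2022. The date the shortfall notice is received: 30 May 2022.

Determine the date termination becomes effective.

The last day of the make-up period: 25 May 2022 + 66 days = 30 July 2022.
Adding 53 calendar days to 30 July 2022 gives 21 September 2022, which is the last day of the standstill period.
The date termination becomes effective: 90 calendar days after 21 September 2022 is 20 December 2022.

20 December 2022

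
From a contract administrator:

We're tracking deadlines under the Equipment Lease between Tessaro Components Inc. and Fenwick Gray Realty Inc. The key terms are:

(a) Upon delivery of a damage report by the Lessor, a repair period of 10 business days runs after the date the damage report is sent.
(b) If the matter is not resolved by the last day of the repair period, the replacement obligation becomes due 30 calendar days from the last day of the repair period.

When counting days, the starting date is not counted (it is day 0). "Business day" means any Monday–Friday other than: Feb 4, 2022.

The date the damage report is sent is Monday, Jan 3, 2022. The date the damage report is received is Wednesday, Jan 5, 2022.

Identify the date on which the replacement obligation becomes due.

Feb 16, 2022

From Monday, Jan 3, 2022, 10 business days (Jan 4, Jan 5, Jan 6, Jan 7, Jan 10, Jan 11, Jan 12, Jan 13, Jan 14, Jan 17, skipping weekends) brings us to Monday, Jan 17, 2022, which is the last day of the repair period.
Adding 30 calendar days to Jan 17, 2022 gives Feb 16, 2022, which is the date on which the replacement obligation becomes due.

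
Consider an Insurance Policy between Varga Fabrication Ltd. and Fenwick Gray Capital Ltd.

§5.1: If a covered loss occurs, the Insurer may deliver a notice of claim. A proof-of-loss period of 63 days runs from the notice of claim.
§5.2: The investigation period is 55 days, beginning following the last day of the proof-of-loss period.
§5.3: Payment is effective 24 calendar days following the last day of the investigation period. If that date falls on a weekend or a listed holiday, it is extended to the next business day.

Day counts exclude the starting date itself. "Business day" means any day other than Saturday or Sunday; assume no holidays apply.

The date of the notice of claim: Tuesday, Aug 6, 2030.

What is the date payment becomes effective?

The last day of the proof-of-loss period: 63 calendar days after Aug 6, 2030 is Oct 8, 2030.
The last day of the investigation period: 55 calendar days after Oct 8, 2030 is Dec 2, 2030.
The date payment becomes effective: 24 calendar days after Dec 2, 2030 is Dec 26, 2030. Dec 26, 2030 is a Thursday, so no roll-forward applies.

Dec 26, 2030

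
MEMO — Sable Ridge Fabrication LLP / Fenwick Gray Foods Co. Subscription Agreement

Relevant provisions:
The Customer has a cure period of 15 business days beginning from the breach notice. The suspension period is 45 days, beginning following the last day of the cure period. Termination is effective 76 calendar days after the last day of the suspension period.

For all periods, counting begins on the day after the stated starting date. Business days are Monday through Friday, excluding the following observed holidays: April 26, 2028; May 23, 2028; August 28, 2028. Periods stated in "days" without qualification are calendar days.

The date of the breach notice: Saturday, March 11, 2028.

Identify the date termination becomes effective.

July 30, 2028

From Saturday, March 11, 2028, 15 business days (Mar 13, Mar 14, Mar 15, Mar 16, …, Mar 29, Mar 30, Mar 31, skipping weekends) brings us to Friday, March 31, 2028, which is the last day of the cure period.
Adding 45 calendar days to March 31, 2028 gives May 15, 2028, which is the last day of the suspension period.
The date termination becomes effective: May 15, 2028 + 76 days = July 30, 2028.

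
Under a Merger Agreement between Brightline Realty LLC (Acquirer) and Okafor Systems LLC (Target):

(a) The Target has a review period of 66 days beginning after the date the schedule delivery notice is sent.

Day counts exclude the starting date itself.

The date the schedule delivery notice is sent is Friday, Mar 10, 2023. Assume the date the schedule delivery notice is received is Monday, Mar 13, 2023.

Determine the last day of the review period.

May 15, 2023

Adding 66 calendar days to Mar 10, 2023 gives May 15, 2023, which is the last day of the review period.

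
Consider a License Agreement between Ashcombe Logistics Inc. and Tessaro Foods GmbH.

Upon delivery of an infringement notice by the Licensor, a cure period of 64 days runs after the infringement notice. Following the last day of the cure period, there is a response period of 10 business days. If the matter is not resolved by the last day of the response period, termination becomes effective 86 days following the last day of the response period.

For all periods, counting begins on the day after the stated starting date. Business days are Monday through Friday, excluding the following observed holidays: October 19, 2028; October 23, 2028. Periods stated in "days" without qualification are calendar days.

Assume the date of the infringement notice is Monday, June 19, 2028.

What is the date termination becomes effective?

Adding 64 calendar days to June 19, 2028 gives August 22, 2028, which is the last day of the cure period.
The last day of the response period: 10 business days after Tuesday, August 22, 2028, skipping weekends — Aug 23, Aug 24, Aug 25, Aug 28, Aug 29, Aug 30, Aug 31, Sep 1, Sep 4, Sep 5 — lands on Tuesday, September 5, 2028.
The date termination becomes effective: September 5, 2028 + 86 days = November 30, 2028.

November 30, 2028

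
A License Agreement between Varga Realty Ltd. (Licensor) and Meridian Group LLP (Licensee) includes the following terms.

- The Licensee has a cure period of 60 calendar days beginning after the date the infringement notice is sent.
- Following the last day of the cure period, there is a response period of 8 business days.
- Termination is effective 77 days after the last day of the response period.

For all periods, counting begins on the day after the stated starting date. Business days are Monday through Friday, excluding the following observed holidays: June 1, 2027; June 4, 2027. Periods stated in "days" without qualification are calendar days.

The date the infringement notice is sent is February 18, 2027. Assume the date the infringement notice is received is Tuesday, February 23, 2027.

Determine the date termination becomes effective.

July 15, 2027

Adding 60 calendar days to February 18, 2027 gives April 19, 2027, which is the last day of the cure period.
The last day of the response period: counting 8 business days from Monday, April 19, 2027 (Apr 20, Apr 21, Apr 22, Apr 23, Apr 26, Apr 27, Apr 28, Apr 29, skipping weekends) reaches Thursday, April 29, 2027.
The date termination becomes effective: 77 calendar days after April 29, 2027 is July 15, 2027.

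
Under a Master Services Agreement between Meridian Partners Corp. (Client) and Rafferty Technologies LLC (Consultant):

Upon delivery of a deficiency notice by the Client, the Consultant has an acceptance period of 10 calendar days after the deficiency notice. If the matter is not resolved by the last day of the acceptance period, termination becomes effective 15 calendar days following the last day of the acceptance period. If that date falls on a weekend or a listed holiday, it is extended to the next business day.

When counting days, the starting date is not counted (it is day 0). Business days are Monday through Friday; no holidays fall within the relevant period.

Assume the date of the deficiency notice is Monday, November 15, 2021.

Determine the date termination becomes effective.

Adding 10 calendar days to November 15, 2021 gives November 25, 2021, which is the last day of the acceptance period.
The date termination becomes effective: 15 calendar days after November 25, 2021 is December 10, 2021. December 10, 2021 is a Friday, so no roll-forward applies.

December 10, 2021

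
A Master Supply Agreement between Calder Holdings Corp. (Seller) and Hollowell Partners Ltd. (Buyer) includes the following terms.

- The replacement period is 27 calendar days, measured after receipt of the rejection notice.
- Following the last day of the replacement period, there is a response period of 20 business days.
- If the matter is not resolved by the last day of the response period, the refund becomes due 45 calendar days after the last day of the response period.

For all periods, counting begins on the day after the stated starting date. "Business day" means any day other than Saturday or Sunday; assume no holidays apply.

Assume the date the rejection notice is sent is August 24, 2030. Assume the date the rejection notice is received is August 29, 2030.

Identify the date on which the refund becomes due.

December 7, 2030

The last day of the replacement period: August 29, 2030 + 27 days = September 25, 2030.
From Wednesday, September 25, 2030, 20 business days (Sep 26, Sep 27, Sep 30, Oct 1, …, Oct 21, Oct 22, Oct 23, skipping weekends) brings us to Wednesday, October 23, 2030, which is the last day of the response period.
Adding 45 calendar days to October 23, 2030 gives December 7, 2030, which is the date on which the refund becomes due.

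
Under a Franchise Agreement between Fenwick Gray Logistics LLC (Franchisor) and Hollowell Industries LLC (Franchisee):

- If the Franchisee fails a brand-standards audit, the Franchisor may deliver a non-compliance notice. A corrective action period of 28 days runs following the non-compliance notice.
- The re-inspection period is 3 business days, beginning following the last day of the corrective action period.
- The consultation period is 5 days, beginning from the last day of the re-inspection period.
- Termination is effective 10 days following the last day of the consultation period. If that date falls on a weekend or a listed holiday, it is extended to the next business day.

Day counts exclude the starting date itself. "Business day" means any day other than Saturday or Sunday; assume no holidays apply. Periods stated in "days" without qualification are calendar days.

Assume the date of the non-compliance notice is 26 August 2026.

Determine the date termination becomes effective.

13 October 2026

The last day of the corrective action period: 26 August 2026 + 28 days = 23 September 2026.
From Wednesday, 23 September 2026, 3 business days (Sep 24, Sep 25, Sep 28, skipping weekends) brings us to Monday, 28 September 2026, which is the last day of the re-inspection period.
The last day of the consultation period: 28 September 2026 + 5 days = 3 October 2026.
The date termination becomes effective: 3 October 2026 + 10 days = 13 October 2026. 13 October 2026 is a Tuesday, so no roll-forward applies.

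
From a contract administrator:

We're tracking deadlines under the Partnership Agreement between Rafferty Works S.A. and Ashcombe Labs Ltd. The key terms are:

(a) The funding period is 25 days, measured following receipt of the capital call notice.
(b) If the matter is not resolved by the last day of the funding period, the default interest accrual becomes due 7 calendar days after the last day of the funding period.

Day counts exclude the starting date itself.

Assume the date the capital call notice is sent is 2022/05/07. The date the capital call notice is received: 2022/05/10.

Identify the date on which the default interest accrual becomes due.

2022/06/11

Adding 25 calendar days to 2022/05/10 gives 2022/06/04, which is the last day of the funding period.
The date on which the default interest accrual becomes due: 2022/06/04 + 7 days = 2022/06/11.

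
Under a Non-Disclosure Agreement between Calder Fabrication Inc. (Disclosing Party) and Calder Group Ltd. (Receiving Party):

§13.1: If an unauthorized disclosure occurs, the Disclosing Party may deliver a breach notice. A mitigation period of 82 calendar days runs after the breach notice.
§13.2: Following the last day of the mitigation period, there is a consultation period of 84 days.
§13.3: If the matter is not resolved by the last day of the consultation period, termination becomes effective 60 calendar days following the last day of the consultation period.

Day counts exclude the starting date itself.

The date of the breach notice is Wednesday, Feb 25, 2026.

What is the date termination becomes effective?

Adding 82 calendar days to Feb 25, 2026 gives May 18, 2026, which is the last day of the mitigation period.
The last day of the consultation period: May 18, 2026 + 84 days = Aug 10, 2026.
Adding 60 calendar days to Aug 10, 2026 gives Oct 9, 2026, which is the date termination becomes effective.

Oct 9, 2026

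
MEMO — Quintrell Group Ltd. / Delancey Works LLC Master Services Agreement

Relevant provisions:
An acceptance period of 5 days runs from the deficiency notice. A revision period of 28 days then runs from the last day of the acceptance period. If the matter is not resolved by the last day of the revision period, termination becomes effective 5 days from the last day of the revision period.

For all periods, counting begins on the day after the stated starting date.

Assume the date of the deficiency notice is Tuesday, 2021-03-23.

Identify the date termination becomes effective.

2021-04-30

The last day of the acceptance period: 2021-03-23 + 5 days = 2021-03-28.
Adding 28 calendar days to 2021-03-28 gives 2021-04-25, which is the last day of the revision period.
Adding 5 calendar days to 2021-04-25 gives 2021-04-30, which is the date termination becomes effective.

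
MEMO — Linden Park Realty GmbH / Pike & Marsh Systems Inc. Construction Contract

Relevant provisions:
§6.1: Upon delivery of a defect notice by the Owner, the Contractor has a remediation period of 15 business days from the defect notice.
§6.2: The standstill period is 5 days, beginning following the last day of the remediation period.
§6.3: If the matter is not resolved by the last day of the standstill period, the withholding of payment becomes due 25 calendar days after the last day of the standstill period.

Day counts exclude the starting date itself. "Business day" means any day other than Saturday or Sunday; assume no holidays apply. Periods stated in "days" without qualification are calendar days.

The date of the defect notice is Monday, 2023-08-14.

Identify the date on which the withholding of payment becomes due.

2023-10-04

The last day of the remediation period: 15 business days after Monday, 2023-08-14, skipping weekends — Aug 15, Aug 16, Aug 17, Aug 18, …, Aug 31, Sep 1, Sep 4 — lands on Monday, 2023-09-04.
The last day of the standstill period: 5 calendar days after 2023-09-04 is 2023-09-09.
The date on which the withholding of payment becomes due: 2023-09-09 + 25 days = 2023-10-04.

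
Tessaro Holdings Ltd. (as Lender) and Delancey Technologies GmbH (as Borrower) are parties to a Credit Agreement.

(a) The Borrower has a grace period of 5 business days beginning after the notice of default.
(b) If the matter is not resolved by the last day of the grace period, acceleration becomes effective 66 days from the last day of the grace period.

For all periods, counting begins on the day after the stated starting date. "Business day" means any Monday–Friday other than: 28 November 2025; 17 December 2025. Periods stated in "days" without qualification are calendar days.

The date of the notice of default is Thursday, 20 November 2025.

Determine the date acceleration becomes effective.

The last day of the grace period: 5 business days after Thursday, 20 November 2025, skipping weekends — Nov 21, Nov 24, Nov 25, Nov 26, Nov 27 — lands on Thursday, 27 November 2025.
The date acceleration becomes effective: 27 November 2025 + 66 days = 1 February 2026.

1 February 2026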